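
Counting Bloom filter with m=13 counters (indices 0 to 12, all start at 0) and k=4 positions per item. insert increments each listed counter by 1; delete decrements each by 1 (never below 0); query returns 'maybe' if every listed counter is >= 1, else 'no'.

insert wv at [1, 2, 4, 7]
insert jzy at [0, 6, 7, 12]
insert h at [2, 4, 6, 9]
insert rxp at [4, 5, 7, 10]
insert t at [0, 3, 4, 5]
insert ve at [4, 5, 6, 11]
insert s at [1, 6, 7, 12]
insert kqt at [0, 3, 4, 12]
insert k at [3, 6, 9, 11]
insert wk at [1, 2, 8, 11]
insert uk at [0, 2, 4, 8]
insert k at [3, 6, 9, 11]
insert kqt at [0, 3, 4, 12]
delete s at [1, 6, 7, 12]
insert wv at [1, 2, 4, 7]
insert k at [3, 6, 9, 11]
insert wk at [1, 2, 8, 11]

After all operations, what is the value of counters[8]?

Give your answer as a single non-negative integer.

Answer: 3

Derivation:
Step 1: insert wv at [1, 2, 4, 7] -> counters=[0,1,1,0,1,0,0,1,0,0,0,0,0]
Step 2: insert jzy at [0, 6, 7, 12] -> counters=[1,1,1,0,1,0,1,2,0,0,0,0,1]
Step 3: insert h at [2, 4, 6, 9] -> counters=[1,1,2,0,2,0,2,2,0,1,0,0,1]
Step 4: insert rxp at [4, 5, 7, 10] -> counters=[1,1,2,0,3,1,2,3,0,1,1,0,1]
Step 5: insert t at [0, 3, 4, 5] -> counters=[2,1,2,1,4,2,2,3,0,1,1,0,1]
Step 6: insert ve at [4, 5, 6, 11] -> counters=[2,1,2,1,5,3,3,3,0,1,1,1,1]
Step 7: insert s at [1, 6, 7, 12] -> counters=[2,2,2,1,5,3,4,4,0,1,1,1,2]
Step 8: insert kqt at [0, 3, 4, 12] -> counters=[3,2,2,2,6,3,4,4,0,1,1,1,3]
Step 9: insert k at [3, 6, 9, 11] -> counters=[3,2,2,3,6,3,5,4,0,2,1,2,3]
Step 10: insert wk at [1, 2, 8, 11] -> counters=[3,3,3,3,6,3,5,4,1,2,1,3,3]
Step 11: insert uk at [0, 2, 4, 8] -> counters=[4,3,4,3,7,3,5,4,2,2,1,3,3]
Step 12: insert k at [3, 6, 9, 11] -> counters=[4,3,4,4,7,3,6,4,2,3,1,4,3]
Step 13: insert kqt at [0, 3, 4, 12] -> counters=[5,3,4,5,8,3,6,4,2,3,1,4,4]
Step 14: delete s at [1, 6, 7, 12] -> counters=[5,2,4,5,8,3,5,3,2,3,1,4,3]
Step 15: insert wv at [1, 2, 4, 7] -> counters=[5,3,5,5,9,3,5,4,2,3,1,4,3]
Step 16: insert k at [3, 6, 9, 11] -> counters=[5,3,5,6,9,3,6,4,2,4,1,5,3]
Step 17: insert wk at [1, 2, 8, 11] -> counters=[5,4,6,6,9,3,6,4,3,4,1,6,3]
Final counters=[5,4,6,6,9,3,6,4,3,4,1,6,3] -> counters[8]=3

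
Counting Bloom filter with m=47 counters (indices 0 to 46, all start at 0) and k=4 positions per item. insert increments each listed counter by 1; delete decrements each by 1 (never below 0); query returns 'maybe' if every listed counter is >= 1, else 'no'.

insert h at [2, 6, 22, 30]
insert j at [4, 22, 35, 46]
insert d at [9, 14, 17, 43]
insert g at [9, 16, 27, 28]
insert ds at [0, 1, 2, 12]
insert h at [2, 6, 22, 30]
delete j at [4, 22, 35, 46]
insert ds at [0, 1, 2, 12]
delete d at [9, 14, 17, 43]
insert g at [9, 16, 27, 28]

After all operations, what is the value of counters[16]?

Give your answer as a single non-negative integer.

Step 1: insert h at [2, 6, 22, 30] -> counters=[0,0,1,0,0,0,1,0,0,0,0,0,0,0,0,0,0,0,0,0,0,0,1,0,0,0,0,0,0,0,1,0,0,0,0,0,0,0,0,0,0,0,0,0,0,0,0]
Step 2: insert j at [4, 22, 35, 46] -> counters=[0,0,1,0,1,0,1,0,0,0,0,0,0,0,0,0,0,0,0,0,0,0,2,0,0,0,0,0,0,0,1,0,0,0,0,1,0,0,0,0,0,0,0,0,0,0,1]
Step 3: insert d at [9, 14, 17, 43] -> counters=[0,0,1,0,1,0,1,0,0,1,0,0,0,0,1,0,0,1,0,0,0,0,2,0,0,0,0,0,0,0,1,0,0,0,0,1,0,0,0,0,0,0,0,1,0,0,1]
Step 4: insert g at [9, 16, 27, 28] -> counters=[0,0,1,0,1,0,1,0,0,2,0,0,0,0,1,0,1,1,0,0,0,0,2,0,0,0,0,1,1,0,1,0,0,0,0,1,0,0,0,0,0,0,0,1,0,0,1]
Step 5: insert ds at [0, 1, 2, 12] -> counters=[1,1,2,0,1,0,1,0,0,2,0,0,1,0,1,0,1,1,0,0,0,0,2,0,0,0,0,1,1,0,1,0,0,0,0,1,0,0,0,0,0,0,0,1,0,0,1]
Step 6: insert h at [2, 6, 22, 30] -> counters=[1,1,3,0,1,0,2,0,0,2,0,0,1,0,1,0,1,1,0,0,0,0,3,0,0,0,0,1,1,0,2,0,0,0,0,1,0,0,0,0,0,0,0,1,0,0,1]
Step 7: delete j at [4, 22, 35, 46] -> counters=[1,1,3,0,0,0,2,0,0,2,0,0,1,0,1,0,1,1,0,0,0,0,2,0,0,0,0,1,1,0,2,0,0,0,0,0,0,0,0,0,0,0,0,1,0,0,0]
Step 8: insert ds at [0, 1, 2, 12] -> counters=[2,2,4,0,0,0,2,0,0,2,0,0,2,0,1,0,1,1,0,0,0,0,2,0,0,0,0,1,1,0,2,0,0,0,0,0,0,0,0,0,0,0,0,1,0,0,0]
Step 9: delete d at [9, 14, 17, 43] -> counters=[2,2,4,0,0,0,2,0,0,1,0,0,2,0,0,0,1,0,0,0,0,0,2,0,0,0,0,1,1,0,2,0,0,0,0,0,0,0,0,0,0,0,0,0,0,0,0]
Step 10: insert g at [9, 16, 27, 28] -> counters=[2,2,4,0,0,0,2,0,0,2,0,0,2,0,0,0,2,0,0,0,0,0,2,0,0,0,0,2,2,0,2,0,0,0,0,0,0,0,0,0,0,0,0,0,0,0,0]
Final counters=[2,2,4,0,0,0,2,0,0,2,0,0,2,0,0,0,2,0,0,0,0,0,2,0,0,0,0,2,2,0,2,0,0,0,0,0,0,0,0,0,0,0,0,0,0,0,0] -> counters[16]=2

Answer: 2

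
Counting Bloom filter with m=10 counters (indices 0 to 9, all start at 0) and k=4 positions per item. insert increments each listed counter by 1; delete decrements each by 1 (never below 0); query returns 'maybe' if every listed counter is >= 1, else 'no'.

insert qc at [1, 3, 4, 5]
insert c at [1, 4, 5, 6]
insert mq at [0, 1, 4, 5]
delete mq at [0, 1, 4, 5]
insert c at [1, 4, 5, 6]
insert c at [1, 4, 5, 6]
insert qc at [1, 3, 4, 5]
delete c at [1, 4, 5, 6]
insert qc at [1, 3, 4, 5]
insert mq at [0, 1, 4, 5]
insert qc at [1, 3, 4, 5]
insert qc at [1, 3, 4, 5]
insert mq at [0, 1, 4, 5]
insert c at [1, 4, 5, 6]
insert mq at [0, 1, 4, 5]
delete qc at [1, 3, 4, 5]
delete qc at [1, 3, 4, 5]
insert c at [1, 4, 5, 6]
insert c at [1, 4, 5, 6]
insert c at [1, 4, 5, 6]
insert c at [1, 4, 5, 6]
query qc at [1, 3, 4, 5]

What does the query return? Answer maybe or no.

Answer: maybe

Derivation:
Step 1: insert qc at [1, 3, 4, 5] -> counters=[0,1,0,1,1,1,0,0,0,0]
Step 2: insert c at [1, 4, 5, 6] -> counters=[0,2,0,1,2,2,1,0,0,0]
Step 3: insert mq at [0, 1, 4, 5] -> counters=[1,3,0,1,3,3,1,0,0,0]
Step 4: delete mq at [0, 1, 4, 5] -> counters=[0,2,0,1,2,2,1,0,0,0]
Step 5: insert c at [1, 4, 5, 6] -> counters=[0,3,0,1,3,3,2,0,0,0]
Step 6: insert c at [1, 4, 5, 6] -> counters=[0,4,0,1,4,4,3,0,0,0]
Step 7: insert qc at [1, 3, 4, 5] -> counters=[0,5,0,2,5,5,3,0,0,0]
Step 8: delete c at [1, 4, 5, 6] -> counters=[0,4,0,2,4,4,2,0,0,0]
Step 9: insert qc at [1, 3, 4, 5] -> counters=[0,5,0,3,5,5,2,0,0,0]
Step 10: insert mq at [0, 1, 4, 5] -> counters=[1,6,0,3,6,6,2,0,0,0]
Step 11: insert qc at [1, 3, 4, 5] -> counters=[1,7,0,4,7,7,2,0,0,0]
Step 12: insert qc at [1, 3, 4, 5] -> counters=[1,8,0,5,8,8,2,0,0,0]
Step 13: insert mq at [0, 1, 4, 5] -> counters=[2,9,0,5,9,9,2,0,0,0]
Step 14: insert c at [1, 4, 5, 6] -> counters=[2,10,0,5,10,10,3,0,0,0]
Step 15: insert mq at [0, 1, 4, 5] -> counters=[3,11,0,5,11,11,3,0,0,0]
Step 16: delete qc at [1, 3, 4, 5] -> counters=[3,10,0,4,10,10,3,0,0,0]
Step 17: delete qc at [1, 3, 4, 5] -> counters=[3,9,0,3,9,9,3,0,0,0]
Step 18: insert c at [1, 4, 5, 6] -> counters=[3,10,0,3,10,10,4,0,0,0]
Step 19: insert c at [1, 4, 5, 6] -> counters=[3,11,0,3,11,11,5,0,0,0]
Step 20: insert c at [1, 4, 5, 6] -> counters=[3,12,0,3,12,12,6,0,0,0]
Step 21: insert c at [1, 4, 5, 6] -> counters=[3,13,0,3,13,13,7,0,0,0]
Query qc: check counters[1]=13 counters[3]=3 counters[4]=13 counters[5]=13 -> maybe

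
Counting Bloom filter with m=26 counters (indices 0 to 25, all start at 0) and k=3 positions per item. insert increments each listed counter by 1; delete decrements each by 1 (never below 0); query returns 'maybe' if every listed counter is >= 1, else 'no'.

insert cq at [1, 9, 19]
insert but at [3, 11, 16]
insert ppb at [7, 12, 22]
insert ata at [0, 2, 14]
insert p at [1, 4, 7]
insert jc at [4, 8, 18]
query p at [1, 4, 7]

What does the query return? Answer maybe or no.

Step 1: insert cq at [1, 9, 19] -> counters=[0,1,0,0,0,0,0,0,0,1,0,0,0,0,0,0,0,0,0,1,0,0,0,0,0,0]
Step 2: insert but at [3, 11, 16] -> counters=[0,1,0,1,0,0,0,0,0,1,0,1,0,0,0,0,1,0,0,1,0,0,0,0,0,0]
Step 3: insert ppb at [7, 12, 22] -> counters=[0,1,0,1,0,0,0,1,0,1,0,1,1,0,0,0,1,0,0,1,0,0,1,0,0,0]
Step 4: insert ata at [0, 2, 14] -> counters=[1,1,1,1,0,0,0,1,0,1,0,1,1,0,1,0,1,0,0,1,0,0,1,0,0,0]
Step 5: insert p at [1, 4, 7] -> counters=[1,2,1,1,1,0,0,2,0,1,0,1,1,0,1,0,1,0,0,1,0,0,1,0,0,0]
Step 6: insert jc at [4, 8, 18] -> counters=[1,2,1,1,2,0,0,2,1,1,0,1,1,0,1,0,1,0,1,1,0,0,1,0,0,0]
Query p: check counters[1]=2 counters[4]=2 counters[7]=2 -> maybe

Answer: maybe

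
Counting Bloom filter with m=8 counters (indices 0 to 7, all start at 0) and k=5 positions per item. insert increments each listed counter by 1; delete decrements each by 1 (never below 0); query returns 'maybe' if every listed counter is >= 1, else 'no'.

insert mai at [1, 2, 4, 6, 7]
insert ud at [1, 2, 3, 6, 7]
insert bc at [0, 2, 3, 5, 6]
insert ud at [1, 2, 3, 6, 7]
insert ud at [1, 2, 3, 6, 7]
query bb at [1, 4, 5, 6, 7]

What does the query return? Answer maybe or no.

Answer: maybe

Derivation:
Step 1: insert mai at [1, 2, 4, 6, 7] -> counters=[0,1,1,0,1,0,1,1]
Step 2: insert ud at [1, 2, 3, 6, 7] -> counters=[0,2,2,1,1,0,2,2]
Step 3: insert bc at [0, 2, 3, 5, 6] -> counters=[1,2,3,2,1,1,3,2]
Step 4: insert ud at [1, 2, 3, 6, 7] -> counters=[1,3,4,3,1,1,4,3]
Step 5: insert ud at [1, 2, 3, 6, 7] -> counters=[1,4,5,4,1,1,5,4]
Query bb: check counters[1]=4 counters[4]=1 counters[5]=1 counters[6]=5 counters[7]=4 -> maybe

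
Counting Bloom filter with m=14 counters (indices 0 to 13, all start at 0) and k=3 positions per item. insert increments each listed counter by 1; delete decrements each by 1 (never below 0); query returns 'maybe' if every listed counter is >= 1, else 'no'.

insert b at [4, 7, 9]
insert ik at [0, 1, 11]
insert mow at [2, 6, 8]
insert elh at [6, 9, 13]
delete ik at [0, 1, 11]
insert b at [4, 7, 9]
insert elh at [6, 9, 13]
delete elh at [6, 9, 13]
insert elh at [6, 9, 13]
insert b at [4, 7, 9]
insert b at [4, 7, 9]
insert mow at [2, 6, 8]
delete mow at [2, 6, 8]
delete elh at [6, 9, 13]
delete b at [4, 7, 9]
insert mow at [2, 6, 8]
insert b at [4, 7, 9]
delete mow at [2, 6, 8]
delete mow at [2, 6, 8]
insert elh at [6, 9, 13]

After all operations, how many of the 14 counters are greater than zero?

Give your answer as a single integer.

Step 1: insert b at [4, 7, 9] -> counters=[0,0,0,0,1,0,0,1,0,1,0,0,0,0]
Step 2: insert ik at [0, 1, 11] -> counters=[1,1,0,0,1,0,0,1,0,1,0,1,0,0]
Step 3: insert mow at [2, 6, 8] -> counters=[1,1,1,0,1,0,1,1,1,1,0,1,0,0]
Step 4: insert elh at [6, 9, 13] -> counters=[1,1,1,0,1,0,2,1,1,2,0,1,0,1]
Step 5: delete ik at [0, 1, 11] -> counters=[0,0,1,0,1,0,2,1,1,2,0,0,0,1]
Step 6: insert b at [4, 7, 9] -> counters=[0,0,1,0,2,0,2,2,1,3,0,0,0,1]
Step 7: insert elh at [6, 9, 13] -> counters=[0,0,1,0,2,0,3,2,1,4,0,0,0,2]
Step 8: delete elh at [6, 9, 13] -> counters=[0,0,1,0,2,0,2,2,1,3,0,0,0,1]
Step 9: insert elh at [6, 9, 13] -> counters=[0,0,1,0,2,0,3,2,1,4,0,0,0,2]
Step 10: insert b at [4, 7, 9] -> counters=[0,0,1,0,3,0,3,3,1,5,0,0,0,2]
Step 11: insert b at [4, 7, 9] -> counters=[0,0,1,0,4,0,3,4,1,6,0,0,0,2]
Step 12: insert mow at [2, 6, 8] -> counters=[0,0,2,0,4,0,4,4,2,6,0,0,0,2]
Step 13: delete mow at [2, 6, 8] -> counters=[0,0,1,0,4,0,3,4,1,6,0,0,0,2]
Step 14: delete elh at [6, 9, 13] -> counters=[0,0,1,0,4,0,2,4,1,5,0,0,0,1]
Step 15: delete b at [4, 7, 9] -> counters=[0,0,1,0,3,0,2,3,1,4,0,0,0,1]
Step 16: insert mow at [2, 6, 8] -> counters=[0,0,2,0,3,0,3,3,2,4,0,0,0,1]
Step 17: insert b at [4, 7, 9] -> counters=[0,0,2,0,4,0,3,4,2,5,0,0,0,1]
Step 18: delete mow at [2, 6, 8] -> counters=[0,0,1,0,4,0,2,4,1,5,0,0,0,1]
Step 19: delete mow at [2, 6, 8] -> counters=[0,0,0,0,4,0,1,4,0,5,0,0,0,1]
Step 20: insert elh at [6, 9, 13] -> counters=[0,0,0,0,4,0,2,4,0,6,0,0,0,2]
Final counters=[0,0,0,0,4,0,2,4,0,6,0,0,0,2] -> 5 nonzero

Answer: 5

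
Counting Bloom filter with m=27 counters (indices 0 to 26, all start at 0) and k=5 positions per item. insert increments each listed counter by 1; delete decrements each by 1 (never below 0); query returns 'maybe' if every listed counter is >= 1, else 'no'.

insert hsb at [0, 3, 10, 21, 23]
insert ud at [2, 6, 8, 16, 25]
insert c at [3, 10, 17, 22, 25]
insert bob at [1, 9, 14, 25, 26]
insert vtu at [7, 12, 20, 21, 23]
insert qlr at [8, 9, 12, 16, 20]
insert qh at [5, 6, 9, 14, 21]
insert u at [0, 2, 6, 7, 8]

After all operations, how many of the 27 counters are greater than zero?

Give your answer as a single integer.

Answer: 20

Derivation:
Step 1: insert hsb at [0, 3, 10, 21, 23] -> counters=[1,0,0,1,0,0,0,0,0,0,1,0,0,0,0,0,0,0,0,0,0,1,0,1,0,0,0]
Step 2: insert ud at [2, 6, 8, 16, 25] -> counters=[1,0,1,1,0,0,1,0,1,0,1,0,0,0,0,0,1,0,0,0,0,1,0,1,0,1,0]
Step 3: insert c at [3, 10, 17, 22, 25] -> counters=[1,0,1,2,0,0,1,0,1,0,2,0,0,0,0,0,1,1,0,0,0,1,1,1,0,2,0]
Step 4: insert bob at [1, 9, 14, 25, 26] -> counters=[1,1,1,2,0,0,1,0,1,1,2,0,0,0,1,0,1,1,0,0,0,1,1,1,0,3,1]
Step 5: insert vtu at [7, 12, 20, 21, 23] -> counters=[1,1,1,2,0,0,1,1,1,1,2,0,1,0,1,0,1,1,0,0,1,2,1,2,0,3,1]
Step 6: insert qlr at [8, 9, 12, 16, 20] -> counters=[1,1,1,2,0,0,1,1,2,2,2,0,2,0,1,0,2,1,0,0,2,2,1,2,0,3,1]
Step 7: insert qh at [5, 6, 9, 14, 21] -> counters=[1,1,1,2,0,1,2,1,2,3,2,0,2,0,2,0,2,1,0,0,2,3,1,2,0,3,1]
Step 8: insert u at [0, 2, 6, 7, 8] -> counters=[2,1,2,2,0,1,3,2,3,3,2,0,2,0,2,0,2,1,0,0,2,3,1,2,0,3,1]
Final counters=[2,1,2,2,0,1,3,2,3,3,2,0,2,0,2,0,2,1,0,0,2,3,1,2,0,3,1] -> 20 nonzero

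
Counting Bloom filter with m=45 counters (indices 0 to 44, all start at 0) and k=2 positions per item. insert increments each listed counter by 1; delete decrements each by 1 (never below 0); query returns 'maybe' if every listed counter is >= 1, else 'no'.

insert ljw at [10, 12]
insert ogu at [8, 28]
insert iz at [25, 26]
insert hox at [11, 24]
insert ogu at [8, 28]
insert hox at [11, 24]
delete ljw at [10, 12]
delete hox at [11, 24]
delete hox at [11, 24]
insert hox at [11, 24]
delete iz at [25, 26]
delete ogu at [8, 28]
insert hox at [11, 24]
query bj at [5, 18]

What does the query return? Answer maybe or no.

Answer: no

Derivation:
Step 1: insert ljw at [10, 12] -> counters=[0,0,0,0,0,0,0,0,0,0,1,0,1,0,0,0,0,0,0,0,0,0,0,0,0,0,0,0,0,0,0,0,0,0,0,0,0,0,0,0,0,0,0,0,0]
Step 2: insert ogu at [8, 28] -> counters=[0,0,0,0,0,0,0,0,1,0,1,0,1,0,0,0,0,0,0,0,0,0,0,0,0,0,0,0,1,0,0,0,0,0,0,0,0,0,0,0,0,0,0,0,0]
Step 3: insert iz at [25, 26] -> counters=[0,0,0,0,0,0,0,0,1,0,1,0,1,0,0,0,0,0,0,0,0,0,0,0,0,1,1,0,1,0,0,0,0,0,0,0,0,0,0,0,0,0,0,0,0]
Step 4: insert hox at [11, 24] -> counters=[0,0,0,0,0,0,0,0,1,0,1,1,1,0,0,0,0,0,0,0,0,0,0,0,1,1,1,0,1,0,0,0,0,0,0,0,0,0,0,0,0,0,0,0,0]
Step 5: insert ogu at [8, 28] -> counters=[0,0,0,0,0,0,0,0,2,0,1,1,1,0,0,0,0,0,0,0,0,0,0,0,1,1,1,0,2,0,0,0,0,0,0,0,0,0,0,0,0,0,0,0,0]
Step 6: insert hox at [11, 24] -> counters=[0,0,0,0,0,0,0,0,2,0,1,2,1,0,0,0,0,0,0,0,0,0,0,0,2,1,1,0,2,0,0,0,0,0,0,0,0,0,0,0,0,0,0,0,0]
Step 7: delete ljw at [10, 12] -> counters=[0,0,0,0,0,0,0,0,2,0,0,2,0,0,0,0,0,0,0,0,0,0,0,0,2,1,1,0,2,0,0,0,0,0,0,0,0,0,0,0,0,0,0,0,0]
Step 8: delete hox at [11, 24] -> counters=[0,0,0,0,0,0,0,0,2,0,0,1,0,0,0,0,0,0,0,0,0,0,0,0,1,1,1,0,2,0,0,0,0,0,0,0,0,0,0,0,0,0,0,0,0]
Step 9: delete hox at [11, 24] -> counters=[0,0,0,0,0,0,0,0,2,0,0,0,0,0,0,0,0,0,0,0,0,0,0,0,0,1,1,0,2,0,0,0,0,0,0,0,0,0,0,0,0,0,0,0,0]
Step 10: insert hox at [11, 24] -> counters=[0,0,0,0,0,0,0,0,2,0,0,1,0,0,0,0,0,0,0,0,0,0,0,0,1,1,1,0,2,0,0,0,0,0,0,0,0,0,0,0,0,0,0,0,0]
Step 11: delete iz at [25, 26] -> counters=[0,0,0,0,0,0,0,0,2,0,0,1,0,0,0,0,0,0,0,0,0,0,0,0,1,0,0,0,2,0,0,0,0,0,0,0,0,0,0,0,0,0,0,0,0]
Step 12: delete ogu at [8, 28] -> counters=[0,0,0,0,0,0,0,0,1,0,0,1,0,0,0,0,0,0,0,0,0,0,0,0,1,0,0,0,1,0,0,0,0,0,0,0,0,0,0,0,0,0,0,0,0]
Step 13: insert hox at [11, 24] -> counters=[0,0,0,0,0,0,0,0,1,0,0,2,0,0,0,0,0,0,0,0,0,0,0,0,2,0,0,0,1,0,0,0,0,0,0,0,0,0,0,0,0,0,0,0,0]
Query bj: check counters[5]=0 counters[18]=0 -> no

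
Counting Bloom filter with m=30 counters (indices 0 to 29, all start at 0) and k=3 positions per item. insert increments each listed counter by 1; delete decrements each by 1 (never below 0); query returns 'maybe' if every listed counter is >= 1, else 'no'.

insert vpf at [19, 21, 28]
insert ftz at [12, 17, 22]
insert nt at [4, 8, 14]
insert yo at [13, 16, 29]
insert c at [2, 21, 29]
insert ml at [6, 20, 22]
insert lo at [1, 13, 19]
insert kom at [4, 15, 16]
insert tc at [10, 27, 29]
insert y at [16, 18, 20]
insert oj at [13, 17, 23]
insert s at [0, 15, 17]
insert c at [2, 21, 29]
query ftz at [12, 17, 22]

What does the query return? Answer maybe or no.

Step 1: insert vpf at [19, 21, 28] -> counters=[0,0,0,0,0,0,0,0,0,0,0,0,0,0,0,0,0,0,0,1,0,1,0,0,0,0,0,0,1,0]
Step 2: insert ftz at [12, 17, 22] -> counters=[0,0,0,0,0,0,0,0,0,0,0,0,1,0,0,0,0,1,0,1,0,1,1,0,0,0,0,0,1,0]
Step 3: insert nt at [4, 8, 14] -> counters=[0,0,0,0,1,0,0,0,1,0,0,0,1,0,1,0,0,1,0,1,0,1,1,0,0,0,0,0,1,0]
Step 4: insert yo at [13, 16, 29] -> counters=[0,0,0,0,1,0,0,0,1,0,0,0,1,1,1,0,1,1,0,1,0,1,1,0,0,0,0,0,1,1]
Step 5: insert c at [2, 21, 29] -> counters=[0,0,1,0,1,0,0,0,1,0,0,0,1,1,1,0,1,1,0,1,0,2,1,0,0,0,0,0,1,2]
Step 6: insert ml at [6, 20, 22] -> counters=[0,0,1,0,1,0,1,0,1,0,0,0,1,1,1,0,1,1,0,1,1,2,2,0,0,0,0,0,1,2]
Step 7: insert lo at [1, 13, 19] -> counters=[0,1,1,0,1,0,1,0,1,0,0,0,1,2,1,0,1,1,0,2,1,2,2,0,0,0,0,0,1,2]
Step 8: insert kom at [4, 15, 16] -> counters=[0,1,1,0,2,0,1,0,1,0,0,0,1,2,1,1,2,1,0,2,1,2,2,0,0,0,0,0,1,2]
Step 9: insert tc at [10, 27, 29] -> counters=[0,1,1,0,2,0,1,0,1,0,1,0,1,2,1,1,2,1,0,2,1,2,2,0,0,0,0,1,1,3]
Step 10: insert y at [16, 18, 20] -> counters=[0,1,1,0,2,0,1,0,1,0,1,0,1,2,1,1,3,1,1,2,2,2,2,0,0,0,0,1,1,3]
Step 11: insert oj at [13, 17, 23] -> counters=[0,1,1,0,2,0,1,0,1,0,1,0,1,3,1,1,3,2,1,2,2,2,2,1,0,0,0,1,1,3]
Step 12: insert s at [0, 15, 17] -> counters=[1,1,1,0,2,0,1,0,1,0,1,0,1,3,1,2,3,3,1,2,2,2,2,1,0,0,0,1,1,3]
Step 13: insert c at [2, 21, 29] -> counters=[1,1,2,0,2,0,1,0,1,0,1,0,1,3,1,2,3,3,1,2,2,3,2,1,0,0,0,1,1,4]
Query ftz: check counters[12]=1 counters[17]=3 counters[22]=2 -> maybe

Answer: maybe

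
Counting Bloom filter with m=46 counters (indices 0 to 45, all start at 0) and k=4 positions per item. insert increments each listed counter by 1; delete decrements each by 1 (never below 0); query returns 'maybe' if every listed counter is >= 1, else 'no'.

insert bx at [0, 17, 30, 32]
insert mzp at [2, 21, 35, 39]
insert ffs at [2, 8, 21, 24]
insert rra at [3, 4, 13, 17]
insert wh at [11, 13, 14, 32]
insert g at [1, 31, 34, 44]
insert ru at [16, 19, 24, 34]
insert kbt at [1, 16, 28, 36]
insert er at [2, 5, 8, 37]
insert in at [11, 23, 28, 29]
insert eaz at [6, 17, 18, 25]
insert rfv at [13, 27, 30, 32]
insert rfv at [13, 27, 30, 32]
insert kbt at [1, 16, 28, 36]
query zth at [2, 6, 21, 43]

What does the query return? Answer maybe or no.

Answer: no

Derivation:
Step 1: insert bx at [0, 17, 30, 32] -> counters=[1,0,0,0,0,0,0,0,0,0,0,0,0,0,0,0,0,1,0,0,0,0,0,0,0,0,0,0,0,0,1,0,1,0,0,0,0,0,0,0,0,0,0,0,0,0]
Step 2: insert mzp at [2, 21, 35, 39] -> counters=[1,0,1,0,0,0,0,0,0,0,0,0,0,0,0,0,0,1,0,0,0,1,0,0,0,0,0,0,0,0,1,0,1,0,0,1,0,0,0,1,0,0,0,0,0,0]
Step 3: insert ffs at [2, 8, 21, 24] -> counters=[1,0,2,0,0,0,0,0,1,0,0,0,0,0,0,0,0,1,0,0,0,2,0,0,1,0,0,0,0,0,1,0,1,0,0,1,0,0,0,1,0,0,0,0,0,0]
Step 4: insert rra at [3, 4, 13, 17] -> counters=[1,0,2,1,1,0,0,0,1,0,0,0,0,1,0,0,0,2,0,0,0,2,0,0,1,0,0,0,0,0,1,0,1,0,0,1,0,0,0,1,0,0,0,0,0,0]
Step 5: insert wh at [11, 13, 14, 32] -> counters=[1,0,2,1,1,0,0,0,1,0,0,1,0,2,1,0,0,2,0,0,0,2,0,0,1,0,0,0,0,0,1,0,2,0,0,1,0,0,0,1,0,0,0,0,0,0]
Step 6: insert g at [1, 31, 34, 44] -> counters=[1,1,2,1,1,0,0,0,1,0,0,1,0,2,1,0,0,2,0,0,0,2,0,0,1,0,0,0,0,0,1,1,2,0,1,1,0,0,0,1,0,0,0,0,1,0]
Step 7: insert ru at [16, 19, 24, 34] -> counters=[1,1,2,1,1,0,0,0,1,0,0,1,0,2,1,0,1,2,0,1,0,2,0,0,2,0,0,0,0,0,1,1,2,0,2,1,0,0,0,1,0,0,0,0,1,0]
Step 8: insert kbt at [1, 16, 28, 36] -> counters=[1,2,2,1,1,0,0,0,1,0,0,1,0,2,1,0,2,2,0,1,0,2,0,0,2,0,0,0,1,0,1,1,2,0,2,1,1,0,0,1,0,0,0,0,1,0]
Step 9: insert er at [2, 5, 8, 37] -> counters=[1,2,3,1,1,1,0,0,2,0,0,1,0,2,1,0,2,2,0,1,0,2,0,0,2,0,0,0,1,0,1,1,2,0,2,1,1,1,0,1,0,0,0,0,1,0]
Step 10: insert in at [11, 23, 28, 29] -> counters=[1,2,3,1,1,1,0,0,2,0,0,2,0,2,1,0,2,2,0,1,0,2,0,1,2,0,0,0,2,1,1,1,2,0,2,1,1,1,0,1,0,0,0,0,1,0]
Step 11: insert eaz at [6, 17, 18, 25] -> counters=[1,2,3,1,1,1,1,0,2,0,0,2,0,2,1,0,2,3,1,1,0,2,0,1,2,1,0,0,2,1,1,1,2,0,2,1,1,1,0,1,0,0,0,0,1,0]
Step 12: insert rfv at [13, 27, 30, 32] -> counters=[1,2,3,1,1,1,1,0,2,0,0,2,0,3,1,0,2,3,1,1,0,2,0,1,2,1,0,1,2,1,2,1,3,0,2,1,1,1,0,1,0,0,0,0,1,0]
Step 13: insert rfv at [13, 27, 30, 32] -> counters=[1,2,3,1,1,1,1,0,2,0,0,2,0,4,1,0,2,3,1,1,0,2,0,1,2,1,0,2,2,1,3,1,4,0,2,1,1,1,0,1,0,0,0,0,1,0]
Step 14: insert kbt at [1, 16, 28, 36] -> counters=[1,3,3,1,1,1,1,0,2,0,0,2,0,4,1,0,3,3,1,1,0,2,0,1,2,1,0,2,3,1,3,1,4,0,2,1,2,1,0,1,0,0,0,0,1,0]
Query zth: check counters[2]=3 counters[6]=1 counters[21]=2 counters[43]=0 -> no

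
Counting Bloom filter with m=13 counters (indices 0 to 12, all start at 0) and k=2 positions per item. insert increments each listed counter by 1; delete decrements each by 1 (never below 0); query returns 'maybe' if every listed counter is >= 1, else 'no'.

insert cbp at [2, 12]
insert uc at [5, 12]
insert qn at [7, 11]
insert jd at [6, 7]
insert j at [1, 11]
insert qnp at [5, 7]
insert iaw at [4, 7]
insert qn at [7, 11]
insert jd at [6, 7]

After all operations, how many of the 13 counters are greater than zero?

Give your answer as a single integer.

Answer: 8

Derivation:
Step 1: insert cbp at [2, 12] -> counters=[0,0,1,0,0,0,0,0,0,0,0,0,1]
Step 2: insert uc at [5, 12] -> counters=[0,0,1,0,0,1,0,0,0,0,0,0,2]
Step 3: insert qn at [7, 11] -> counters=[0,0,1,0,0,1,0,1,0,0,0,1,2]
Step 4: insert jd at [6, 7] -> counters=[0,0,1,0,0,1,1,2,0,0,0,1,2]
Step 5: insert j at [1, 11] -> counters=[0,1,1,0,0,1,1,2,0,0,0,2,2]
Step 6: insert qnp at [5, 7] -> counters=[0,1,1,0,0,2,1,3,0,0,0,2,2]
Step 7: insert iaw at [4, 7] -> counters=[0,1,1,0,1,2,1,4,0,0,0,2,2]
Step 8: insert qn at [7, 11] -> counters=[0,1,1,0,1,2,1,5,0,0,0,3,2]
Step 9: insert jd at [6, 7] -> counters=[0,1,1,0,1,2,2,6,0,0,0,3,2]
Final counters=[0,1,1,0,1,2,2,6,0,0,0,3,2] -> 8 nonzero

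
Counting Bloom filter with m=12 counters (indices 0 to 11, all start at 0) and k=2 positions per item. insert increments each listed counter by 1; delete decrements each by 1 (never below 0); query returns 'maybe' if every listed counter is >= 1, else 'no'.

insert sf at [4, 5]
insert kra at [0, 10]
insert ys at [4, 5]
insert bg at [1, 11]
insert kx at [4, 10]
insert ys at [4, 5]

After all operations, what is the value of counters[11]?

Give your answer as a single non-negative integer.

Answer: 1

Derivation:
Step 1: insert sf at [4, 5] -> counters=[0,0,0,0,1,1,0,0,0,0,0,0]
Step 2: insert kra at [0, 10] -> counters=[1,0,0,0,1,1,0,0,0,0,1,0]
Step 3: insert ys at [4, 5] -> counters=[1,0,0,0,2,2,0,0,0,0,1,0]
Step 4: insert bg at [1, 11] -> counters=[1,1,0,0,2,2,0,0,0,0,1,1]
Step 5: insert kx at [4, 10] -> counters=[1,1,0,0,3,2,0,0,0,0,2,1]
Step 6: insert ys at [4, 5] -> counters=[1,1,0,0,4,3,0,0,0,0,2,1]
Final counters=[1,1,0,0,4,3,0,0,0,0,2,1] -> counters[11]=1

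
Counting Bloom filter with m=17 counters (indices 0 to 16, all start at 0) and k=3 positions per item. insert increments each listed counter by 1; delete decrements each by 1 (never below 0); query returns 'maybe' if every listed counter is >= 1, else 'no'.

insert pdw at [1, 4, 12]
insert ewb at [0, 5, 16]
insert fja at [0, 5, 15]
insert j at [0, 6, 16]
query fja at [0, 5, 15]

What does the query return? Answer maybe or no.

Step 1: insert pdw at [1, 4, 12] -> counters=[0,1,0,0,1,0,0,0,0,0,0,0,1,0,0,0,0]
Step 2: insert ewb at [0, 5, 16] -> counters=[1,1,0,0,1,1,0,0,0,0,0,0,1,0,0,0,1]
Step 3: insert fja at [0, 5, 15] -> counters=[2,1,0,0,1,2,0,0,0,0,0,0,1,0,0,1,1]
Step 4: insert j at [0, 6, 16] -> counters=[3,1,0,0,1,2,1,0,0,0,0,0,1,0,0,1,2]
Query fja: check counters[0]=3 counters[5]=2 counters[15]=1 -> maybe

Answer: maybe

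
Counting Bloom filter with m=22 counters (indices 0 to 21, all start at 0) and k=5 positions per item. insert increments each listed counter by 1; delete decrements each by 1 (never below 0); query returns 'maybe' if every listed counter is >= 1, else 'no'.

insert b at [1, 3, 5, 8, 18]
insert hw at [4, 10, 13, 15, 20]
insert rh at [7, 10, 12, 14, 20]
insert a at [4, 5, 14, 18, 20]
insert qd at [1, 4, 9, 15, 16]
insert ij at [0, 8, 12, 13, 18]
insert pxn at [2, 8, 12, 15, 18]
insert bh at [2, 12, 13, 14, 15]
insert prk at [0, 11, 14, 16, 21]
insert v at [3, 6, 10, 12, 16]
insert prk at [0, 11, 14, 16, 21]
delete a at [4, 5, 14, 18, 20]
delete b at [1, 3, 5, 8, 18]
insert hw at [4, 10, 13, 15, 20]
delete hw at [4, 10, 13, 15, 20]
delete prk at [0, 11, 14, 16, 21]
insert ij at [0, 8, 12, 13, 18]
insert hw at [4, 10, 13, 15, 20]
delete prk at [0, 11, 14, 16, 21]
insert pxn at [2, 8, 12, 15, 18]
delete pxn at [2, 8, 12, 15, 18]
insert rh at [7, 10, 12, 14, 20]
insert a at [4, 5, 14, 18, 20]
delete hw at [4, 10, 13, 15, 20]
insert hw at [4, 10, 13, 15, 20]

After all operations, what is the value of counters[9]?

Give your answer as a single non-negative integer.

Answer: 1

Derivation:
Step 1: insert b at [1, 3, 5, 8, 18] -> counters=[0,1,0,1,0,1,0,0,1,0,0,0,0,0,0,0,0,0,1,0,0,0]
Step 2: insert hw at [4, 10, 13, 15, 20] -> counters=[0,1,0,1,1,1,0,0,1,0,1,0,0,1,0,1,0,0,1,0,1,0]
Step 3: insert rh at [7, 10, 12, 14, 20] -> counters=[0,1,0,1,1,1,0,1,1,0,2,0,1,1,1,1,0,0,1,0,2,0]
Step 4: insert a at [4, 5, 14, 18, 20] -> counters=[0,1,0,1,2,2,0,1,1,0,2,0,1,1,2,1,0,0,2,0,3,0]
Step 5: insert qd at [1, 4, 9, 15, 16] -> counters=[0,2,0,1,3,2,0,1,1,1,2,0,1,1,2,2,1,0,2,0,3,0]
Step 6: insert ij at [0, 8, 12, 13, 18] -> counters=[1,2,0,1,3,2,0,1,2,1,2,0,2,2,2,2,1,0,3,0,3,0]
Step 7: insert pxn at [2, 8, 12, 15, 18] -> counters=[1,2,1,1,3,2,0,1,3,1,2,0,3,2,2,3,1,0,4,0,3,0]
Step 8: insert bh at [2, 12, 13, 14, 15] -> counters=[1,2,2,1,3,2,0,1,3,1,2,0,4,3,3,4,1,0,4,0,3,0]
Step 9: insert prk at [0, 11, 14, 16, 21] -> counters=[2,2,2,1,3,2,0,1,3,1,2,1,4,3,4,4,2,0,4,0,3,1]
Step 10: insert v at [3, 6, 10, 12, 16] -> counters=[2,2,2,2,3,2,1,1,3,1,3,1,5,3,4,4,3,0,4,0,3,1]
Step 11: insert prk at [0, 11, 14, 16, 21] -> counters=[3,2,2,2,3,2,1,1,3,1,3,2,5,3,5,4,4,0,4,0,3,2]
Step 12: delete a at [4, 5, 14, 18, 20] -> counters=[3,2,2,2,2,1,1,1,3,1,3,2,5,3,4,4,4,0,3,0,2,2]
Step 13: delete b at [1, 3, 5, 8, 18] -> counters=[3,1,2,1,2,0,1,1,2,1,3,2,5,3,4,4,4,0,2,0,2,2]
Step 14: insert hw at [4, 10, 13, 15, 20] -> counters=[3,1,2,1,3,0,1,1,2,1,4,2,5,4,4,5,4,0,2,0,3,2]
Step 15: delete hw at [4, 10, 13, 15, 20] -> counters=[3,1,2,1,2,0,1,1,2,1,3,2,5,3,4,4,4,0,2,0,2,2]
Step 16: delete prk at [0, 11, 14, 16, 21] -> counters=[2,1,2,1,2,0,1,1,2,1,3,1,5,3,3,4,3,0,2,0,2,1]
Step 17: insert ij at [0, 8, 12, 13, 18] -> counters=[3,1,2,1,2,0,1,1,3,1,3,1,6,4,3,4,3,0,3,0,2,1]
Step 18: insert hw at [4, 10, 13, 15, 20] -> counters=[3,1,2,1,3,0,1,1,3,1,4,1,6,5,3,5,3,0,3,0,3,1]
Step 19: delete prk at [0, 11, 14, 16, 21] -> counters=[2,1,2,1,3,0,1,1,3,1,4,0,6,5,2,5,2,0,3,0,3,0]
Step 20: insert pxn at [2, 8, 12, 15, 18] -> counters=[2,1,3,1,3,0,1,1,4,1,4,0,7,5,2,6,2,0,4,0,3,0]
Step 21: delete pxn at [2, 8, 12, 15, 18] -> counters=[2,1,2,1,3,0,1,1,3,1,4,0,6,5,2,5,2,0,3,0,3,0]
Step 22: insert rh at [7, 10, 12, 14, 20] -> counters=[2,1,2,1,3,0,1,2,3,1,5,0,7,5,3,5,2,0,3,0,4,0]
Step 23: insert a at [4, 5, 14, 18, 20] -> counters=[2,1,2,1,4,1,1,2,3,1,5,0,7,5,4,5,2,0,4,0,5,0]
Step 24: delete hw at [4, 10, 13, 15, 20] -> counters=[2,1,2,1,3,1,1,2,3,1,4,0,7,4,4,4,2,0,4,0,4,0]
Step 25: insert hw at [4, 10, 13, 15, 20] -> counters=[2,1,2,1,4,1,1,2,3,1,5,0,7,5,4,5,2,0,4,0,5,0]
Final counters=[2,1,2,1,4,1,1,2,3,1,5,0,7,5,4,5,2,0,4,0,5,0] -> counters[9]=1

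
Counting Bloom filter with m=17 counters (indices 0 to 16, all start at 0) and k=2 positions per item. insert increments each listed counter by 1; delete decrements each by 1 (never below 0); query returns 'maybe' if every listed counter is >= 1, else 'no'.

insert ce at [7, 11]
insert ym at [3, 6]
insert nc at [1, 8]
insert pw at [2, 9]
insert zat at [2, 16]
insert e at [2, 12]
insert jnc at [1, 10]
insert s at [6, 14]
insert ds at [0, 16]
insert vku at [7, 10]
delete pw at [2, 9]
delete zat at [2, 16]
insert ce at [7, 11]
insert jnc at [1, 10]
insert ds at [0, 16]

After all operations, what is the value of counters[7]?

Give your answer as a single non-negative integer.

Step 1: insert ce at [7, 11] -> counters=[0,0,0,0,0,0,0,1,0,0,0,1,0,0,0,0,0]
Step 2: insert ym at [3, 6] -> counters=[0,0,0,1,0,0,1,1,0,0,0,1,0,0,0,0,0]
Step 3: insert nc at [1, 8] -> counters=[0,1,0,1,0,0,1,1,1,0,0,1,0,0,0,0,0]
Step 4: insert pw at [2, 9] -> counters=[0,1,1,1,0,0,1,1,1,1,0,1,0,0,0,0,0]
Step 5: insert zat at [2, 16] -> counters=[0,1,2,1,0,0,1,1,1,1,0,1,0,0,0,0,1]
Step 6: insert e at [2, 12] -> counters=[0,1,3,1,0,0,1,1,1,1,0,1,1,0,0,0,1]
Step 7: insert jnc at [1, 10] -> counters=[0,2,3,1,0,0,1,1,1,1,1,1,1,0,0,0,1]
Step 8: insert s at [6, 14] -> counters=[0,2,3,1,0,0,2,1,1,1,1,1,1,0,1,0,1]
Step 9: insert ds at [0, 16] -> counters=[1,2,3,1,0,0,2,1,1,1,1,1,1,0,1,0,2]
Step 10: insert vku at [7, 10] -> counters=[1,2,3,1,0,0,2,2,1,1,2,1,1,0,1,0,2]
Step 11: delete pw at [2, 9] -> counters=[1,2,2,1,0,0,2,2,1,0,2,1,1,0,1,0,2]
Step 12: delete zat at [2, 16] -> counters=[1,2,1,1,0,0,2,2,1,0,2,1,1,0,1,0,1]
Step 13: insert ce at [7, 11] -> counters=[1,2,1,1,0,0,2,3,1,0,2,2,1,0,1,0,1]
Step 14: insert jnc at [1, 10] -> counters=[1,3,1,1,0,0,2,3,1,0,3,2,1,0,1,0,1]
Step 15: insert ds at [0, 16] -> counters=[2,3,1,1,0,0,2,3,1,0,3,2,1,0,1,0,2]
Final counters=[2,3,1,1,0,0,2,3,1,0,3,2,1,0,1,0,2] -> counters[7]=3

Answer: 3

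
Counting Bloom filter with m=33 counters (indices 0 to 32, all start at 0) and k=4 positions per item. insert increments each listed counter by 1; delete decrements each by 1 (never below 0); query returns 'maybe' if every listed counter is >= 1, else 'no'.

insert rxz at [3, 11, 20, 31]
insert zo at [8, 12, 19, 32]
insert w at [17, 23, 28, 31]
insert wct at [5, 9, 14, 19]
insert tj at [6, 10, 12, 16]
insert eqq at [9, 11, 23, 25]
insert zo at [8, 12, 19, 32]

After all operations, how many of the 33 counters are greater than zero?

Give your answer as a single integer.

Step 1: insert rxz at [3, 11, 20, 31] -> counters=[0,0,0,1,0,0,0,0,0,0,0,1,0,0,0,0,0,0,0,0,1,0,0,0,0,0,0,0,0,0,0,1,0]
Step 2: insert zo at [8, 12, 19, 32] -> counters=[0,0,0,1,0,0,0,0,1,0,0,1,1,0,0,0,0,0,0,1,1,0,0,0,0,0,0,0,0,0,0,1,1]
Step 3: insert w at [17, 23, 28, 31] -> counters=[0,0,0,1,0,0,0,0,1,0,0,1,1,0,0,0,0,1,0,1,1,0,0,1,0,0,0,0,1,0,0,2,1]
Step 4: insert wct at [5, 9, 14, 19] -> counters=[0,0,0,1,0,1,0,0,1,1,0,1,1,0,1,0,0,1,0,2,1,0,0,1,0,0,0,0,1,0,0,2,1]
Step 5: insert tj at [6, 10, 12, 16] -> counters=[0,0,0,1,0,1,1,0,1,1,1,1,2,0,1,0,1,1,0,2,1,0,0,1,0,0,0,0,1,0,0,2,1]
Step 6: insert eqq at [9, 11, 23, 25] -> counters=[0,0,0,1,0,1,1,0,1,2,1,2,2,0,1,0,1,1,0,2,1,0,0,2,0,1,0,0,1,0,0,2,1]
Step 7: insert zo at [8, 12, 19, 32] -> counters=[0,0,0,1,0,1,1,0,2,2,1,2,3,0,1,0,1,1,0,3,1,0,0,2,0,1,0,0,1,0,0,2,2]
Final counters=[0,0,0,1,0,1,1,0,2,2,1,2,3,0,1,0,1,1,0,3,1,0,0,2,0,1,0,0,1,0,0,2,2] -> 18 nonzero

Answer: 18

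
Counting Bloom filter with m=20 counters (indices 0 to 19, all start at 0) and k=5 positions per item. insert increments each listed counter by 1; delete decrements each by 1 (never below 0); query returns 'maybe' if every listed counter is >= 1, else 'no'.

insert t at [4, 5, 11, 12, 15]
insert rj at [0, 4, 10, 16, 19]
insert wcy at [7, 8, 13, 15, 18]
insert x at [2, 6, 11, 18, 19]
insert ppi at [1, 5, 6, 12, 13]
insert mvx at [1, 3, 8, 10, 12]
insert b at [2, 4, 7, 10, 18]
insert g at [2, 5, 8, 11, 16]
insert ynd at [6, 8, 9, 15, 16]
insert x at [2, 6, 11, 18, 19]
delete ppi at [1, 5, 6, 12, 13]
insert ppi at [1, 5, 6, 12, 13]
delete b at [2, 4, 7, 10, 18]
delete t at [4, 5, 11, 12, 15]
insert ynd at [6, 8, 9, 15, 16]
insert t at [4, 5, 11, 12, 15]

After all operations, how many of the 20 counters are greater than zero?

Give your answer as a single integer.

Answer: 18

Derivation:
Step 1: insert t at [4, 5, 11, 12, 15] -> counters=[0,0,0,0,1,1,0,0,0,0,0,1,1,0,0,1,0,0,0,0]
Step 2: insert rj at [0, 4, 10, 16, 19] -> counters=[1,0,0,0,2,1,0,0,0,0,1,1,1,0,0,1,1,0,0,1]
Step 3: insert wcy at [7, 8, 13, 15, 18] -> counters=[1,0,0,0,2,1,0,1,1,0,1,1,1,1,0,2,1,0,1,1]
Step 4: insert x at [2, 6, 11, 18, 19] -> counters=[1,0,1,0,2,1,1,1,1,0,1,2,1,1,0,2,1,0,2,2]
Step 5: insert ppi at [1, 5, 6, 12, 13] -> counters=[1,1,1,0,2,2,2,1,1,0,1,2,2,2,0,2,1,0,2,2]
Step 6: insert mvx at [1, 3, 8, 10, 12] -> counters=[1,2,1,1,2,2,2,1,2,0,2,2,3,2,0,2,1,0,2,2]
Step 7: insert b at [2, 4, 7, 10, 18] -> counters=[1,2,2,1,3,2,2,2,2,0,3,2,3,2,0,2,1,0,3,2]
Step 8: insert g at [2, 5, 8, 11, 16] -> counters=[1,2,3,1,3,3,2,2,3,0,3,3,3,2,0,2,2,0,3,2]
Step 9: insert ynd at [6, 8, 9, 15, 16] -> counters=[1,2,3,1,3,3,3,2,4,1,3,3,3,2,0,3,3,0,3,2]
Step 10: insert x at [2, 6, 11, 18, 19] -> counters=[1,2,4,1,3,3,4,2,4,1,3,4,3,2,0,3,3,0,4,3]
Step 11: delete ppi at [1, 5, 6, 12, 13] -> counters=[1,1,4,1,3,2,3,2,4,1,3,4,2,1,0,3,3,0,4,3]
Step 12: insert ppi at [1, 5, 6, 12, 13] -> counters=[1,2,4,1,3,3,4,2,4,1,3,4,3,2,0,3,3,0,4,3]
Step 13: delete b at [2, 4, 7, 10, 18] -> counters=[1,2,3,1,2,3,4,1,4,1,2,4,3,2,0,3,3,0,3,3]
Step 14: delete t at [4, 5, 11, 12, 15] -> counters=[1,2,3,1,1,2,4,1,4,1,2,3,2,2,0,2,3,0,3,3]
Step 15: insert ynd at [6, 8, 9, 15, 16] -> counters=[1,2,3,1,1,2,5,1,5,2,2,3,2,2,0,3,4,0,3,3]
Step 16: insert t at [4, 5, 11, 12, 15] -> counters=[1,2,3,1,2,3,5,1,5,2,2,4,3,2,0,4,4,0,3,3]
Final counters=[1,2,3,1,2,3,5,1,5,2,2,4,3,2,0,4,4,0,3,3] -> 18 nonzero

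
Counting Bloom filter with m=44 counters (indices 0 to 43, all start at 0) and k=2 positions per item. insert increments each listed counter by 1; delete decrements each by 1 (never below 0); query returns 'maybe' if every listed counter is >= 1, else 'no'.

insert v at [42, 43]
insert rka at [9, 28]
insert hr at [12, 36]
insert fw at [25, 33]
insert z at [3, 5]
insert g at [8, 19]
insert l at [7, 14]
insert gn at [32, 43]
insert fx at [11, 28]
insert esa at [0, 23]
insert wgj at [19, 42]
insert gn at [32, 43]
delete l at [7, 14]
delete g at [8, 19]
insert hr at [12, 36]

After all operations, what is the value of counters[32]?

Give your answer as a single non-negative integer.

Step 1: insert v at [42, 43] -> counters=[0,0,0,0,0,0,0,0,0,0,0,0,0,0,0,0,0,0,0,0,0,0,0,0,0,0,0,0,0,0,0,0,0,0,0,0,0,0,0,0,0,0,1,1]
Step 2: insert rka at [9, 28] -> counters=[0,0,0,0,0,0,0,0,0,1,0,0,0,0,0,0,0,0,0,0,0,0,0,0,0,0,0,0,1,0,0,0,0,0,0,0,0,0,0,0,0,0,1,1]
Step 3: insert hr at [12, 36] -> counters=[0,0,0,0,0,0,0,0,0,1,0,0,1,0,0,0,0,0,0,0,0,0,0,0,0,0,0,0,1,0,0,0,0,0,0,0,1,0,0,0,0,0,1,1]
Step 4: insert fw at [25, 33] -> counters=[0,0,0,0,0,0,0,0,0,1,0,0,1,0,0,0,0,0,0,0,0,0,0,0,0,1,0,0,1,0,0,0,0,1,0,0,1,0,0,0,0,0,1,1]
Step 5: insert z at [3, 5] -> counters=[0,0,0,1,0,1,0,0,0,1,0,0,1,0,0,0,0,0,0,0,0,0,0,0,0,1,0,0,1,0,0,0,0,1,0,0,1,0,0,0,0,0,1,1]
Step 6: insert g at [8, 19] -> counters=[0,0,0,1,0,1,0,0,1,1,0,0,1,0,0,0,0,0,0,1,0,0,0,0,0,1,0,0,1,0,0,0,0,1,0,0,1,0,0,0,0,0,1,1]
Step 7: insert l at [7, 14] -> counters=[0,0,0,1,0,1,0,1,1,1,0,0,1,0,1,0,0,0,0,1,0,0,0,0,0,1,0,0,1,0,0,0,0,1,0,0,1,0,0,0,0,0,1,1]
Step 8: insert gn at [32, 43] -> counters=[0,0,0,1,0,1,0,1,1,1,0,0,1,0,1,0,0,0,0,1,0,0,0,0,0,1,0,0,1,0,0,0,1,1,0,0,1,0,0,0,0,0,1,2]
Step 9: insert fx at [11, 28] -> counters=[0,0,0,1,0,1,0,1,1,1,0,1,1,0,1,0,0,0,0,1,0,0,0,0,0,1,0,0,2,0,0,0,1,1,0,0,1,0,0,0,0,0,1,2]
Step 10: insert esa at [0, 23] -> counters=[1,0,0,1,0,1,0,1,1,1,0,1,1,0,1,0,0,0,0,1,0,0,0,1,0,1,0,0,2,0,0,0,1,1,0,0,1,0,0,0,0,0,1,2]
Step 11: insert wgj at [19, 42] -> counters=[1,0,0,1,0,1,0,1,1,1,0,1,1,0,1,0,0,0,0,2,0,0,0,1,0,1,0,0,2,0,0,0,1,1,0,0,1,0,0,0,0,0,2,2]
Step 12: insert gn at [32, 43] -> counters=[1,0,0,1,0,1,0,1,1,1,0,1,1,0,1,0,0,0,0,2,0,0,0,1,0,1,0,0,2,0,0,0,2,1,0,0,1,0,0,0,0,0,2,3]
Step 13: delete l at [7, 14] -> counters=[1,0,0,1,0,1,0,0,1,1,0,1,1,0,0,0,0,0,0,2,0,0,0,1,0,1,0,0,2,0,0,0,2,1,0,0,1,0,0,0,0,0,2,3]
Step 14: delete g at [8, 19] -> counters=[1,0,0,1,0,1,0,0,0,1,0,1,1,0,0,0,0,0,0,1,0,0,0,1,0,1,0,0,2,0,0,0,2,1,0,0,1,0,0,0,0,0,2,3]
Step 15: insert hr at [12, 36] -> counters=[1,0,0,1,0,1,0,0,0,1,0,1,2,0,0,0,0,0,0,1,0,0,0,1,0,1,0,0,2,0,0,0,2,1,0,0,2,0,0,0,0,0,2,3]
Final counters=[1,0,0,1,0,1,0,0,0,1,0,1,2,0,0,0,0,0,0,1,0,0,0,1,0,1,0,0,2,0,0,0,2,1,0,0,2,0,0,0,0,0,2,3] -> counters[32]=2

Answer: 2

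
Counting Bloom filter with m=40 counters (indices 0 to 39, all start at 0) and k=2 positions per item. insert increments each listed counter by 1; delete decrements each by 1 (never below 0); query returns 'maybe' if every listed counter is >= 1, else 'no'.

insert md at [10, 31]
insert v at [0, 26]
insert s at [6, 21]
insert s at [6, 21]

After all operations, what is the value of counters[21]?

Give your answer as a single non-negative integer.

Answer: 2

Derivation:
Step 1: insert md at [10, 31] -> counters=[0,0,0,0,0,0,0,0,0,0,1,0,0,0,0,0,0,0,0,0,0,0,0,0,0,0,0,0,0,0,0,1,0,0,0,0,0,0,0,0]
Step 2: insert v at [0, 26] -> counters=[1,0,0,0,0,0,0,0,0,0,1,0,0,0,0,0,0,0,0,0,0,0,0,0,0,0,1,0,0,0,0,1,0,0,0,0,0,0,0,0]
Step 3: insert s at [6, 21] -> counters=[1,0,0,0,0,0,1,0,0,0,1,0,0,0,0,0,0,0,0,0,0,1,0,0,0,0,1,0,0,0,0,1,0,0,0,0,0,0,0,0]
Step 4: insert s at [6, 21] -> counters=[1,0,0,0,0,0,2,0,0,0,1,0,0,0,0,0,0,0,0,0,0,2,0,0,0,0,1,0,0,0,0,1,0,0,0,0,0,0,0,0]
Final counters=[1,0,0,0,0,0,2,0,0,0,1,0,0,0,0,0,0,0,0,0,0,2,0,0,0,0,1,0,0,0,0,1,0,0,0,0,0,0,0,0] -> counters[21]=2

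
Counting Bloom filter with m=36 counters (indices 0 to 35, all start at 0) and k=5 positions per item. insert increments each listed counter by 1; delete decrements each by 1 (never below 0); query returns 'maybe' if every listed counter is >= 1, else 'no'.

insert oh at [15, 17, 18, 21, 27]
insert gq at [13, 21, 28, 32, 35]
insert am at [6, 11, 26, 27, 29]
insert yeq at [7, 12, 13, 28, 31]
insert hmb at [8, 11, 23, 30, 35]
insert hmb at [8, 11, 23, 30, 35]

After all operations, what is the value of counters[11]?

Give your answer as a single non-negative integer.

Step 1: insert oh at [15, 17, 18, 21, 27] -> counters=[0,0,0,0,0,0,0,0,0,0,0,0,0,0,0,1,0,1,1,0,0,1,0,0,0,0,0,1,0,0,0,0,0,0,0,0]
Step 2: insert gq at [13, 21, 28, 32, 35] -> counters=[0,0,0,0,0,0,0,0,0,0,0,0,0,1,0,1,0,1,1,0,0,2,0,0,0,0,0,1,1,0,0,0,1,0,0,1]
Step 3: insert am at [6, 11, 26, 27, 29] -> counters=[0,0,0,0,0,0,1,0,0,0,0,1,0,1,0,1,0,1,1,0,0,2,0,0,0,0,1,2,1,1,0,0,1,0,0,1]
Step 4: insert yeq at [7, 12, 13, 28, 31] -> counters=[0,0,0,0,0,0,1,1,0,0,0,1,1,2,0,1,0,1,1,0,0,2,0,0,0,0,1,2,2,1,0,1,1,0,0,1]
Step 5: insert hmb at [8, 11, 23, 30, 35] -> counters=[0,0,0,0,0,0,1,1,1,0,0,2,1,2,0,1,0,1,1,0,0,2,0,1,0,0,1,2,2,1,1,1,1,0,0,2]
Step 6: insert hmb at [8, 11, 23, 30, 35] -> counters=[0,0,0,0,0,0,1,1,2,0,0,3,1,2,0,1,0,1,1,0,0,2,0,2,0,0,1,2,2,1,2,1,1,0,0,3]
Final counters=[0,0,0,0,0,0,1,1,2,0,0,3,1,2,0,1,0,1,1,0,0,2,0,2,0,0,1,2,2,1,2,1,1,0,0,3] -> counters[11]=3

Answer: 3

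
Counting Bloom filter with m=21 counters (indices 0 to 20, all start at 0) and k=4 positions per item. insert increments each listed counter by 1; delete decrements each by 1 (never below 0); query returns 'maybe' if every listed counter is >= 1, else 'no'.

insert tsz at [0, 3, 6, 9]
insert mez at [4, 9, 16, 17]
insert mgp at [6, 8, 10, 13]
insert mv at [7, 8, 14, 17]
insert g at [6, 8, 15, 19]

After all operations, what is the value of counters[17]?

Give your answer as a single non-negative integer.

Answer: 2

Derivation:
Step 1: insert tsz at [0, 3, 6, 9] -> counters=[1,0,0,1,0,0,1,0,0,1,0,0,0,0,0,0,0,0,0,0,0]
Step 2: insert mez at [4, 9, 16, 17] -> counters=[1,0,0,1,1,0,1,0,0,2,0,0,0,0,0,0,1,1,0,0,0]
Step 3: insert mgp at [6, 8, 10, 13] -> counters=[1,0,0,1,1,0,2,0,1,2,1,0,0,1,0,0,1,1,0,0,0]
Step 4: insert mv at [7, 8, 14, 17] -> counters=[1,0,0,1,1,0,2,1,2,2,1,0,0,1,1,0,1,2,0,0,0]
Step 5: insert g at [6, 8, 15, 19] -> counters=[1,0,0,1,1,0,3,1,3,2,1,0,0,1,1,1,1,2,0,1,0]
Final counters=[1,0,0,1,1,0,3,1,3,2,1,0,0,1,1,1,1,2,0,1,0] -> counters[17]=2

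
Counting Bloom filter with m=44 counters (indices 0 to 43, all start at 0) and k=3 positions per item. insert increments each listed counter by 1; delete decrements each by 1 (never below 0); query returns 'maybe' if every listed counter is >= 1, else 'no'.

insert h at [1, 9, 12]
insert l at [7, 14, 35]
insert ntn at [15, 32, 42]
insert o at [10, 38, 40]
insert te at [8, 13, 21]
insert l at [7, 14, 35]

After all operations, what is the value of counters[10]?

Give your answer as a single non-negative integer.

Answer: 1

Derivation:
Step 1: insert h at [1, 9, 12] -> counters=[0,1,0,0,0,0,0,0,0,1,0,0,1,0,0,0,0,0,0,0,0,0,0,0,0,0,0,0,0,0,0,0,0,0,0,0,0,0,0,0,0,0,0,0]
Step 2: insert l at [7, 14, 35] -> counters=[0,1,0,0,0,0,0,1,0,1,0,0,1,0,1,0,0,0,0,0,0,0,0,0,0,0,0,0,0,0,0,0,0,0,0,1,0,0,0,0,0,0,0,0]
Step 3: insert ntn at [15, 32, 42] -> counters=[0,1,0,0,0,0,0,1,0,1,0,0,1,0,1,1,0,0,0,0,0,0,0,0,0,0,0,0,0,0,0,0,1,0,0,1,0,0,0,0,0,0,1,0]
Step 4: insert o at [10, 38, 40] -> counters=[0,1,0,0,0,0,0,1,0,1,1,0,1,0,1,1,0,0,0,0,0,0,0,0,0,0,0,0,0,0,0,0,1,0,0,1,0,0,1,0,1,0,1,0]
Step 5: insert te at [8, 13, 21] -> counters=[0,1,0,0,0,0,0,1,1,1,1,0,1,1,1,1,0,0,0,0,0,1,0,0,0,0,0,0,0,0,0,0,1,0,0,1,0,0,1,0,1,0,1,0]
Step 6: insert l at [7, 14, 35] -> counters=[0,1,0,0,0,0,0,2,1,1,1,0,1,1,2,1,0,0,0,0,0,1,0,0,0,0,0,0,0,0,0,0,1,0,0,2,0,0,1,0,1,0,1,0]
Final counters=[0,1,0,0,0,0,0,2,1,1,1,0,1,1,2,1,0,0,0,0,0,1,0,0,0,0,0,0,0,0,0,0,1,0,0,2,0,0,1,0,1,0,1,0] -> counters[10]=1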